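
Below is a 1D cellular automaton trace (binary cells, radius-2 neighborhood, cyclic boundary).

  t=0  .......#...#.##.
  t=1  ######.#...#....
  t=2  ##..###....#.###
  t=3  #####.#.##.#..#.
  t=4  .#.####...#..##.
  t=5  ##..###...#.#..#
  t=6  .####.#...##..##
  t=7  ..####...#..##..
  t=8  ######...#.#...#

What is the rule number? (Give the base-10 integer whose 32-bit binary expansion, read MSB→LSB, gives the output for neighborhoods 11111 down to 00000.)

  nb #####: next=.  (t=1,i=2, bit31=0)
  nb ####.: next=#  (t=1,i=4, bit30=1)
  nb ###.#: next=#  (t=1,i=5, bit29=1)
  nb ###..: next=#  (t=2,i=1, bit28=1)
  nb ##.##: next=.  (t=6,i=0, bit27=0)
  nb ##.#.: next=#  (t=1,i=6, bit26=1)
  nb ##..#: next=#  (t=2,i=2, bit25=1)
  nb ##...: next=.  (t=0,i=15, bit24=0)
  nb #.###: next=.  (t=2,i=13, bit23=0)
  nb #.##.: next=.  (t=0,i=13, bit22=0)
  nb #.#.#: next=#  (t=3,i=6, bit21=1)
  nb #.#..: next=.  (t=1,i=7, bit20=0)
  nb #..##: next=#  (t=2,i=3, bit19=1)
  nb #..#.: next=#  (t=3,i=13, bit18=1)
  nb #...#: next=.  (t=0,i=9, bit17=0)
  nb #....: next=#  (t=0,i=0, bit16=1)
  nb .####: next=#  (t=1,i=1, bit15=1)
  nb .###.: next=.  (t=2,i=5, bit14=0)
  nb .##.#: next=.  (t=3,i=9, bit13=0)
  nb .##..: next=.  (t=0,i=14, bit12=0)
  nb .#.##: next=.  (t=0,i=12, bit11=0)
  nb .#.#.: next=#  (t=5,i=11, bit10=1)
  nb .#..#: next=.  (t=3,i=12, bit9=0)
  nb .#...: next=.  (t=0,i=8, bit8=0)
  nb ..###: next=#  (t=1,i=0, bit7=1)
  nb ..##.: next=.  (t=4,i=13, bit6=0)
  nb ..#.#: next=#  (t=0,i=11, bit5=1)
  nb ..#..: next=#  (t=0,i=7, bit4=1)
  nb ...##: next=#  (t=1,i=15, bit3=1)
  nb ...#.: next=.  (t=0,i=6, bit2=0)
  nb ....#: next=#  (t=0,i=5, bit1=1)
  nb .....: next=#  (t=0,i=1, bit0=1)
  bits 01110110001011011000010010111011 = 1982694587

1982694587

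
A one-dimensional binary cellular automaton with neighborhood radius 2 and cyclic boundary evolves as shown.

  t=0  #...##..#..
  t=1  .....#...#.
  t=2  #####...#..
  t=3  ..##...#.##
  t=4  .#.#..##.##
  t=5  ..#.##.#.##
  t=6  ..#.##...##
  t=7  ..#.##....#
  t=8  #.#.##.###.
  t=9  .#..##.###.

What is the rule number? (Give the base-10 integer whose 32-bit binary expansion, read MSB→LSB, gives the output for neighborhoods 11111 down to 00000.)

  [31] ##### => #  t=2,i=2
  [30] ####. => #  t=2,i=3
  [29] ###.# => #  t=8,i=9
  [28] ###.. => .  t=2,i=4
  [27] ##.## => .  t=4,i=8
  [26] ##.#. => .  t=4,i=0
  [25] ##..# => .  t=0,i=6
  [24] ##... => .  t=2,i=5
  [23] #.### => #  t=8,i=7
  [22] #.##. => #  t=3,i=9
  [21] #.#.# => .  t=4,i=1
  [20] #.#.. => .  t=4,i=3
  [19] #..## => #  t=2,i=10
  [18] #..#. => .  t=0,i=7
  [17] #...# => .  t=0,i=2
  [16] #.... => #  t=1,i=0
  [15] .#### => .  t=2,i=1
  [14] .###. => #  t=8,i=8
  [13] .##.# => #  t=4,i=7
  [12] .##.. => #  t=0,i=5
  [11] .#.## => .  t=3,i=8
  [10] .#.#. => #  t=4,i=2
  [9] .#..# => #  t=0,i=9
  [8] .#... => .  t=0,i=1
  [7] ..### => .  t=2,i=0
  [6] ..##. => .  t=0,i=4
  [5] ..#.# => #  t=3,i=7
  [4] ..#.. => .  t=0,i=0
  [3] ...## => .  t=0,i=3
  [2] ...#. => #  t=1,i=4
  [1] ....# => #  t=1,i=3
  [0] ..... => #  t=1,i=1
  bits 11100000110010010111011000100111 = 3771299367

3771299367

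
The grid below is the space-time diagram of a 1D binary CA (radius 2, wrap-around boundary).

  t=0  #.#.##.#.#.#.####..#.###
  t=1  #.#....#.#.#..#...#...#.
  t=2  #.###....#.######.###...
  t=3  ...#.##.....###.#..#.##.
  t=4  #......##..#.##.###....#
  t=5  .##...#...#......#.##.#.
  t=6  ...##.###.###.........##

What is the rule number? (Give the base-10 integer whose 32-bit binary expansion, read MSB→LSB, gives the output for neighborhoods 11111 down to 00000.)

  [31] ##### => #  t=2,i=13
  [30] ####. => .  t=0,i=15
  [29] ###.# => #  t=0,i=0
  [28] ###.. => .  t=0,i=16
  [27] ##.## => .  t=2,i=17
  [26] ##.#. => .  t=0,i=1
  [25] ##..# => .  t=0,i=17
  [24] ##... => #  t=2,i=5
  [23] #.### => .  t=0,i=13
  [22] #.##. => .  t=0,i=4
  [21] #.#.# => #  t=0,i=2
  [20] #.#.. => #  t=1,i=2
  [19] #..## => .  t=5,i=0
  [18] #..#. => #  t=0,i=18
  [17] #...# => #  t=1,i=16
  [16] #.... => #  t=1,i=4
  [15] .#### => #  t=0,i=14
  [14] .###. => #  t=2,i=3
  [13] .##.# => .  t=0,i=5
  [12] .##.. => .  t=3,i=6
  [11] .#.## => .  t=0,i=3
  [10] .#.#. => .  t=0,i=8
  [9] .#..# => #  t=1,i=12
  [8] .#... => #  t=1,i=3
  [7] ..### => .  t=3,i=12
  [6] ..##. => .  t=4,i=7
  [5] ..#.# => .  t=0,i=19
  [4] ..#.. => #  t=1,i=14
  [3] ...## => #  t=3,i=11
  [2] ...#. => .  t=1,i=6
  [1] ....# => .  t=1,i=5
  [0] ..... => .  t=3,i=9
  bits 10100001001101111100001100011000 = 2704786200

2704786200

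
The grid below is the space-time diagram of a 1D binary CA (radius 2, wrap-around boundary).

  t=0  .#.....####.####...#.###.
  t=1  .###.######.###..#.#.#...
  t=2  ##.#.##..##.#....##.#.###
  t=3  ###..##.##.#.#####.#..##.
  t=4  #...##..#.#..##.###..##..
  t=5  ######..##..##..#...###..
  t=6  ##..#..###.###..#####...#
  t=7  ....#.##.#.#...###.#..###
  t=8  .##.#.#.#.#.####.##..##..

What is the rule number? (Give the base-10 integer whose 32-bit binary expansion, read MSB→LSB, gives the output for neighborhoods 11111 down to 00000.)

1691063802

  [31] ##### => .  t=1,i=7
  [30] ####. => #  t=0,i=9
  [29] ###.# => #  t=0,i=10
  [28] ###.. => .  t=0,i=15
  [27] ##.## => .  t=0,i=11
  [26] ##.#. => #  t=2,i=2
  [25] ##..# => .  t=0,i=24
  [24] ##... => .  t=0,i=16
  [23] #.### => #  t=0,i=12
  [22] #.##. => #  t=2,i=5
  [21] #.#.# => .  t=1,i=19
  [20] #.#.. => .  t=1,i=21
  [19] #..## => #  t=2,i=8
  [18] #..#. => .  t=0,i=0
  [17] #...# => #  t=0,i=17
  [16] #.... => #  t=0,i=3
  [15] .#### => #  t=0,i=8
  [14] .###. => .  t=0,i=22
  [13] .##.# => .  t=2,i=10
  [12] .##.. => #  t=2,i=6
  [11] .#.## => .  t=0,i=20
  [10] .#.#. => #  t=1,i=18
  [9] .#..# => .  t=3,i=20
  [8] .#... => #  t=0,i=2
  [7] ..### => #  t=0,i=7
  [6] ..##. => #  t=2,i=9
  [5] ..#.# => #  t=0,i=19
  [4] ..#.. => #  t=0,i=1
  [3] ...## => #  t=0,i=6
  [2] ...#. => .  t=0,i=18
  [1] ....# => #  t=0,i=5
  [0] ..... => .  t=0,i=4
  bits 01100100110010111001010111111010 = 1691063802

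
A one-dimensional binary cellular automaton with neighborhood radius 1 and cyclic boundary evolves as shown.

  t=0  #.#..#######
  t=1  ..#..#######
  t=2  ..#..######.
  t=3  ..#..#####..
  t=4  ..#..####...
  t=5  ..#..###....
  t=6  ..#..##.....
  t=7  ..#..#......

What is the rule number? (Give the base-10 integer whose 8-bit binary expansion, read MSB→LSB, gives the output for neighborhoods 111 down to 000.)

  nb ###: next=#  (t=0,i=6, bit7=1)
  nb ##.: next=.  (t=0,i=0, bit6=0)
  nb #.#: next=.  (t=0,i=1, bit5=0)
  nb #..: next=.  (t=0,i=3, bit4=0)
  nb .##: next=#  (t=0,i=5, bit3=1)
  nb .#.: next=#  (t=0,i=2, bit2=1)
  nb ..#: next=.  (t=0,i=4, bit1=0)
  nb ...: next=.  (t=2,i=0, bit0=0)
  bits 10001100 = 140

140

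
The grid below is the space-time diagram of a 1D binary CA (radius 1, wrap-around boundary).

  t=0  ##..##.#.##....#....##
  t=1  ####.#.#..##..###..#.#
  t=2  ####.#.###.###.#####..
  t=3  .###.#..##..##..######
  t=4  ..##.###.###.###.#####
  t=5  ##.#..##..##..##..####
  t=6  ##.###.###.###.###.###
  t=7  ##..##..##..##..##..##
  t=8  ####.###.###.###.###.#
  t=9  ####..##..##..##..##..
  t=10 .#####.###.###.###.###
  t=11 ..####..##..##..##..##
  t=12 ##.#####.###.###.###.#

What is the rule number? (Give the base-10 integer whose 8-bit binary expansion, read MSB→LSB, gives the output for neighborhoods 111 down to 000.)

214

  [7] ### => #  t=0,i=0
  [6] ##. => #  t=0,i=1
  [5] #.# => .  t=0,i=6
  [4] #.. => #  t=0,i=2
  [3] .## => .  t=0,i=4
  [2] .#. => #  t=0,i=7
  [1] ..# => #  t=0,i=3
  [0] ... => .  t=0,i=12
  bits 11010110 = 214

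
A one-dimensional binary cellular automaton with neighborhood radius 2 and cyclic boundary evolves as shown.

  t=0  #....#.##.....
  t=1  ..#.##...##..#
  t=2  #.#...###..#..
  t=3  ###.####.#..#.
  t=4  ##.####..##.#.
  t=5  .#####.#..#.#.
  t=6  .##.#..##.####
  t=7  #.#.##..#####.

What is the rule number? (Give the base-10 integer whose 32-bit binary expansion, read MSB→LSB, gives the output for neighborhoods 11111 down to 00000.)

1270081196

  ##### -> .   bit 31 = 0  t=5,i=3
  ####. -> #   bit 30 = 1  t=3,i=6
  ###.# -> .   bit 29 = 0  t=3,i=2
  ###.. -> .   bit 28 = 0  t=2,i=8
  ##.## -> #   bit 27 = 1  t=3,i=3
  ##.#. -> .   bit 26 = 0  t=3,i=8
  ##..# -> #   bit 25 = 1  t=1,i=11
  ##... -> #   bit 24 = 1  t=0,i=9
  #.### -> #   bit 23 = 1  t=3,i=0
  #.##. -> .   bit 22 = 0  t=0,i=7
  #.#.# -> #   bit 21 = 1  t=4,i=12
  #.#.. -> #   bit 20 = 1  t=2,i=2
  #..## -> .   bit 19 = 0  t=4,i=8
  #..#. -> .   bit 18 = 0  t=1,i=1
  #...# -> #   bit 17 = 1  t=1,i=7
  #.... -> #   bit 16 = 1  t=0,i=2
  .#### -> #   bit 15 = 1  t=3,i=5
  .###. -> #   bit 14 = 1  t=2,i=7
  .##.# -> #   bit 13 = 1  t=4,i=1
  .##.. -> .   bit 12 = 0  t=0,i=8
  .#.## -> .   bit 11 = 0  t=0,i=6
  .#.#. -> #   bit 10 = 1  t=2,i=1
  .#..# -> #   bit 9 = 1  t=1,i=0
  .#... -> .   bit 8 = 0  t=0,i=1
  ..### -> #   bit 7 = 1  t=2,i=6
  ..##. -> .   bit 6 = 0  t=1,i=9
  ..#.# -> #   bit 5 = 1  t=0,i=5
  ..#.. -> .   bit 4 = 0  t=0,i=0
  ...## -> #   bit 3 = 1  t=1,i=8
  ...#. -> #   bit 2 = 1  t=0,i=4
  ....# -> .   bit 1 = 0  t=0,i=3
  ..... -> .   bit 0 = 0  t=0,i=11
  bits 01001011101100111110011010101100 = 1270081196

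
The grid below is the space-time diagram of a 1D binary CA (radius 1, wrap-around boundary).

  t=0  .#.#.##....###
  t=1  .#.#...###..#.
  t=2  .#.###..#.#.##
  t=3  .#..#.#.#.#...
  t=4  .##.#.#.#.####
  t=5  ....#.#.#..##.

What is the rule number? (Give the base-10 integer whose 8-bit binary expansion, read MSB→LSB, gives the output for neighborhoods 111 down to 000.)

  [7] ### => #  t=0,i=12
  [6] ##. => .  t=0,i=6
  [5] #.# => .  t=0,i=0
  [4] #.. => #  t=0,i=7
  [3] .## => .  t=0,i=5
  [2] .#. => #  t=0,i=1
  [1] ..# => .  t=0,i=10
  [0] ... => #  t=0,i=8
  bits 10010101 = 149

149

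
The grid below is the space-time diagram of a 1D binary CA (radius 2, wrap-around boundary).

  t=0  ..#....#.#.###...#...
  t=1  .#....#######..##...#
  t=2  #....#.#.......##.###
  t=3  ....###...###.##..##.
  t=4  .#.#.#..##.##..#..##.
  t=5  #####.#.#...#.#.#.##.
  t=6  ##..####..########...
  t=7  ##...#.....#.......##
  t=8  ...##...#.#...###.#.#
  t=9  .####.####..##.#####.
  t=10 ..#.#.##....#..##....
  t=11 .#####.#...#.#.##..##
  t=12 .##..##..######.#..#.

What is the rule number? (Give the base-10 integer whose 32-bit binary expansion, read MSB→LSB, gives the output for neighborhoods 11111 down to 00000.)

  nb #####: next=.  (t=1,i=8, bit31=0)
  nb ####.: next=.  (t=1,i=11, bit30=0)
  nb ###.#: next=#  (t=3,i=12, bit29=1)
  nb ###..: next=.  (t=0,i=13, bit28=0)
  nb ##.##: next=.  (t=2,i=17, bit27=0)
  nb ##.#.: next=#  (t=5,i=5, bit26=1)
  nb ##..#: next=.  (t=1,i=13, bit25=0)
  nb ##...: next=.  (t=0,i=14, bit24=0)
  nb #.###: next=#  (t=0,i=11, bit23=1)
  nb #.##.: next=.  (t=3,i=14, bit22=0)
  nb #.#.#: next=#  (t=0,i=9, bit21=1)
  nb #.#..: next=.  (t=1,i=1, bit20=0)
  nb #..##: next=.  (t=1,i=14, bit19=0)
  nb #..#.: next=#  (t=4,i=0, bit18=1)
  nb #...#: next=#  (t=0,i=15, bit17=1)
  nb #....: next=.  (t=0,i=4, bit16=0)
  nb .####: next=#  (t=1,i=7, bit15=1)
  nb .###.: next=#  (t=0,i=12, bit14=1)
  nb .##.#: next=.  (t=2,i=16, bit13=0)
  nb .##..: next=#  (t=1,i=16, bit12=1)
  nb .#.##: next=#  (t=0,i=10, bit11=1)
  nb .#.#.: next=#  (t=0,i=8, bit10=1)
  nb .#..#: next=#  (t=4,i=6, bit9=1)
  nb .#...: next=.  (t=0,i=3, bit8=0)
  nb ..###: next=.  (t=1,i=6, bit7=0)
  nb ..##.: next=#  (t=1,i=15, bit6=1)
  nb ..#.#: next=#  (t=0,i=7, bit5=1)
  nb ..#..: next=.  (t=0,i=2, bit4=0)
  nb ...##: next=#  (t=1,i=5, bit3=1)
  nb ...#.: next=#  (t=0,i=1, bit2=1)
  nb ....#: next=.  (t=0,i=0, bit1=0)
  nb .....: next=#  (t=0,i=20, bit0=1)
  bits 00100100101001101101111001101101 = 614915693

614915693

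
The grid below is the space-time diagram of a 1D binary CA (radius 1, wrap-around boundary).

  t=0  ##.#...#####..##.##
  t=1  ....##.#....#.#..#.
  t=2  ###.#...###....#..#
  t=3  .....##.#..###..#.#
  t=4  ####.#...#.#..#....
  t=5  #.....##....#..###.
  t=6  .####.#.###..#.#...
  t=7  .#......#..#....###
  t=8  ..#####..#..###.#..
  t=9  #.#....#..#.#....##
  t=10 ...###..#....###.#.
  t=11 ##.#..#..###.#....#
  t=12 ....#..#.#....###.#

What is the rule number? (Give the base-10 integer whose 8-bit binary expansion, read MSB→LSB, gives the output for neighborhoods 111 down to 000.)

  ### -> .   bit 7 = 0  t=0,i=0
  ##. -> .   bit 6 = 0  t=0,i=1
  #.# -> .   bit 5 = 0  t=0,i=2
  #.. -> #   bit 4 = 1  t=0,i=4
  .## -> #   bit 3 = 1  t=0,i=7
  .#. -> .   bit 2 = 0  t=0,i=3
  ..# -> .   bit 1 = 0  t=0,i=6
  ... -> #   bit 0 = 1  t=0,i=5
  bits 00011001 = 25

25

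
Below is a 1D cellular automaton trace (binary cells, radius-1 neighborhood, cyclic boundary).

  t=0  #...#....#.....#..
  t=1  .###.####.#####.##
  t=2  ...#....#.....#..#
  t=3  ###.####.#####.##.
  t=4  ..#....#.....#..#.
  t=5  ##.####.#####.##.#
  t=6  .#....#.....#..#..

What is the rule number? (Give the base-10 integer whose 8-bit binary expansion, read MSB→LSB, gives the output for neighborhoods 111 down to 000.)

  nb ###: next=.  (t=1,i=2, bit7=0)
  nb ##.: next=#  (t=1,i=3, bit6=1)
  nb #.#: next=.  (t=1,i=0, bit5=0)
  nb #..: next=#  (t=0,i=1, bit4=1)
  nb .##: next=.  (t=1,i=1, bit3=0)
  nb .#.: next=.  (t=0,i=0, bit2=0)
  nb ..#: next=#  (t=0,i=3, bit1=1)
  nb ...: next=#  (t=0,i=2, bit0=1)
  bits 01010011 = 83

83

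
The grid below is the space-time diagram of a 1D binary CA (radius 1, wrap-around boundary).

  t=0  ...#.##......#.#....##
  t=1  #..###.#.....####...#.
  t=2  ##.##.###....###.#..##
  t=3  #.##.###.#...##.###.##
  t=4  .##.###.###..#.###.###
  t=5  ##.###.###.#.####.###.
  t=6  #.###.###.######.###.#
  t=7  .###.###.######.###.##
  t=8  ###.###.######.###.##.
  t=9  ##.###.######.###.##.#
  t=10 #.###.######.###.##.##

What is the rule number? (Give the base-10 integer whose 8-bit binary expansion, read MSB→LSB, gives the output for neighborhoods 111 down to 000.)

  ###|#  b7=1 t=1,i=4
  ##.|.  b6=0 t=0,i=6
  #.#|#  b5=1 t=0,i=4
  #..|#  b4=1 t=0,i=0
  .##|#  b3=1 t=0,i=5
  .#.|#  b2=1 t=0,i=3
  ..#|.  b1=0 t=0,i=2
  ...|.  b0=0 t=0,i=1
  bits 10111100 = 188

188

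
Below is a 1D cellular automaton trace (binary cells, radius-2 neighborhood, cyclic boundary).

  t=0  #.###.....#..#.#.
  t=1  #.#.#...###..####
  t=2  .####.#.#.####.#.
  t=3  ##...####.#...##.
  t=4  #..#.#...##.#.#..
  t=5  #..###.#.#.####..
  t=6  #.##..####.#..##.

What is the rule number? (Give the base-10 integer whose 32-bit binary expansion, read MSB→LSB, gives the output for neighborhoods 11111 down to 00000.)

2532967670

  nb #####: next=#  (t=1,i=15, bit31=1)
  nb ####.: next=.  (t=1,i=16, bit30=0)
  nb ###.#: next=.  (t=1,i=0, bit29=0)
  nb ###..: next=#  (t=0,i=4, bit28=1)
  nb ##.##: next=.  (t=3,i=16, bit27=0)
  nb ##.#.: next=#  (t=1,i=1, bit26=1)
  nb ##..#: next=#  (t=1,i=11, bit25=1)
  nb ##...: next=.  (t=0,i=5, bit24=0)
  nb #.###: next=#  (t=0,i=2, bit23=1)
  nb #.##.: next=#  (t=3,i=0, bit22=1)
  nb #.#.#: next=#  (t=0,i=0, bit21=1)
  nb #.#..: next=#  (t=1,i=4, bit20=1)
  nb #..##: next=#  (t=1,i=12, bit19=1)
  nb #..#.: next=.  (t=0,i=12, bit18=0)
  nb #...#: next=#  (t=1,i=6, bit17=1)
  nb #....: next=.  (t=0,i=6, bit16=0)
  nb .####: next=.  (t=1,i=14, bit15=0)
  nb .###.: next=.  (t=0,i=3, bit14=0)
  nb .##.#: next=.  (t=3,i=15, bit13=0)
  nb .##..: next=.  (t=3,i=1, bit12=0)
  nb .#.##: next=.  (t=0,i=1, bit11=0)
  nb .#.#.: next=#  (t=0,i=14, bit10=1)
  nb .#..#: next=.  (t=0,i=11, bit9=0)
  nb .#...: next=.  (t=1,i=5, bit8=0)
  nb ..###: next=#  (t=1,i=8, bit7=1)
  nb ..##.: next=#  (t=3,i=14, bit6=1)
  nb ..#.#: next=#  (t=0,i=13, bit5=1)
  nb ..#..: next=#  (t=0,i=10, bit4=1)
  nb ...##: next=.  (t=1,i=7, bit3=0)
  nb ...#.: next=#  (t=0,i=9, bit2=1)
  nb ....#: next=#  (t=0,i=8, bit1=1)
  nb .....: next=.  (t=0,i=7, bit0=0)
  bits 10010110111110100000010011110110 = 2532967670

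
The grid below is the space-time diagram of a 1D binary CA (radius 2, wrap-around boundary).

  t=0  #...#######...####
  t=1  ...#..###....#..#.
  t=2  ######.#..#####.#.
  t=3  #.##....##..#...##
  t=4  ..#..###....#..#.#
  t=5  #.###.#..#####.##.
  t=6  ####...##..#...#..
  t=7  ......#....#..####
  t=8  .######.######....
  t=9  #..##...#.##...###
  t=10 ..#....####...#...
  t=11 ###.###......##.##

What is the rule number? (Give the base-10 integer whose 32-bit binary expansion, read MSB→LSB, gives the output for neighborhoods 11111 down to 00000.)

  ##### -> #   bit 31 = 1  t=0,i=6
  ####. -> .   bit 30 = 0  t=0,i=9
  ###.# -> .   bit 29 = 0  t=2,i=5
  ###.. -> .   bit 28 = 0  t=0,i=0
  ##.## -> .   bit 27 = 0  t=3,i=1
  ##.#. -> .   bit 26 = 0  t=2,i=6
  ##..# -> .   bit 25 = 0  t=3,i=10
  ##... -> .   bit 24 = 0  t=0,i=1
  #.### -> #   bit 23 = 1  t=2,i=0
  #.##. -> #   bit 22 = 1  t=3,i=2
  #.#.# -> #   bit 21 = 1  t=2,i=16
  #.#.. -> .   bit 20 = 0  t=2,i=7
  #..## -> #   bit 19 = 1  t=1,i=5
  #..#. -> .   bit 18 = 0  t=1,i=15
  #...# -> .   bit 17 = 0  t=0,i=2
  #.... -> #   bit 16 = 1  t=1,i=0
  .#### -> .   bit 15 = 0  t=0,i=5
  .###. -> #   bit 14 = 1  t=1,i=7
  .##.# -> .   bit 13 = 0  t=5,i=16
  .##.. -> .   bit 12 = 0  t=3,i=3
  .#.## -> #   bit 11 = 1  t=2,i=17
  .#.#. -> #   bit 10 = 1  t=4,i=16
  .#..# -> #   bit 9 = 1  t=1,i=4
  .#... -> .   bit 8 = 0  t=1,i=17
  ..### -> .   bit 7 = 0  t=0,i=4
  ..##. -> .   bit 6 = 0  t=3,i=8
  ..#.# -> #   bit 5 = 1  t=4,i=15
  ..#.. -> #   bit 4 = 1  t=1,i=3
  ...## -> #   bit 3 = 1  t=0,i=3
  ...#. -> #   bit 2 = 1  t=1,i=2
  ....# -> #   bit 1 = 1  t=1,i=1
  ..... -> #   bit 0 = 1  t=7,i=2
  bits 10000000111010010100111000111111 = 2162773567

2162773567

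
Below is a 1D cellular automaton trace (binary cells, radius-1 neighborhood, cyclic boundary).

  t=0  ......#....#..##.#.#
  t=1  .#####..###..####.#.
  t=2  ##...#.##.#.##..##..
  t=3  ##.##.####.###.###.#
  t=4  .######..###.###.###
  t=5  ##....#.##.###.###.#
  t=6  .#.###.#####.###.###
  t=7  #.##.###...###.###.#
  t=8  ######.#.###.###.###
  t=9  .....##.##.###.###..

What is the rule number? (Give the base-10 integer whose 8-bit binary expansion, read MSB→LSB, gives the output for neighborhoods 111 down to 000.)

107

  ###|.  b7=0 t=1,i=2
  ##.|#  b6=1 t=0,i=15
  #.#|#  b5=1 t=0,i=16
  #..|.  b4=0 t=0,i=0
  .##|#  b3=1 t=0,i=14
  .#.|.  b2=0 t=0,i=6
  ..#|#  b1=1 t=0,i=5
  ...|#  b0=1 t=0,i=1
  bits 01101011 = 107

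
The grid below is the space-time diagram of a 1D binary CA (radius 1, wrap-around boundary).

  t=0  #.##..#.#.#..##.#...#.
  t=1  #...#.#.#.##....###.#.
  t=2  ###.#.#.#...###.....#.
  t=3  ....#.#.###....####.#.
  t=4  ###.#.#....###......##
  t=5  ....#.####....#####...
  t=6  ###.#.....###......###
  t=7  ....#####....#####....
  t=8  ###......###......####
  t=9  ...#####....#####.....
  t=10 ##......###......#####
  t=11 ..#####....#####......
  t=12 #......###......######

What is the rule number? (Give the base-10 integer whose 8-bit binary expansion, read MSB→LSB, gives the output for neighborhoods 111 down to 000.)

21

  ### -> .   bit 7 = 0  t=1,i=17
  ##. -> .   bit 6 = 0  t=0,i=3
  #.# -> .   bit 5 = 0  t=0,i=1
  #.. -> #   bit 4 = 1  t=0,i=4
  .## -> .   bit 3 = 0  t=0,i=2
  .#. -> #   bit 2 = 1  t=0,i=0
  ..# -> .   bit 1 = 0  t=0,i=5
  ... -> #   bit 0 = 1  t=0,i=18
  bits 00010101 = 21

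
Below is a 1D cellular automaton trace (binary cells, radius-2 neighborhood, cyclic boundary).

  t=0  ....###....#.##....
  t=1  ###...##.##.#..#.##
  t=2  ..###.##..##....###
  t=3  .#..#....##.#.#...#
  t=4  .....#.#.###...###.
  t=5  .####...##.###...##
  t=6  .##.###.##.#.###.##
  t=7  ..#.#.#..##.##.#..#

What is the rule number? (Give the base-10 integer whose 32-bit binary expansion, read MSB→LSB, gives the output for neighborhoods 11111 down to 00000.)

  [31] ##### => .  t=1,i=0
  [30] ####. => .  t=1,i=1
  [29] ###.# => #  t=2,i=4
  [28] ###.. => #  t=0,i=6
  [27] ##.## => .  t=1,i=8
  [26] ##.#. => #  t=1,i=11
  [25] ##..# => .  t=2,i=0
  [24] ##... => #  t=0,i=7
  [23] #.### => #  t=1,i=17
  [22] #.##. => .  t=0,i=13
  [21] #.#.# => .  t=3,i=12
  [20] #.#.. => .  t=1,i=12
  [19] #..## => #  t=2,i=1
  [18] #..#. => .  t=1,i=14
  [17] #...# => #  t=1,i=4
  [16] #.... => .  t=0,i=8
  [15] .#### => #  t=1,i=18
  [14] .###. => .  t=0,i=5
  [13] .##.# => #  t=1,i=7
  [12] .##.. => .  t=0,i=14
  [11] .#.## => #  t=0,i=12
  [10] .#.#. => .  t=3,i=0
  [9] .#..# => .  t=1,i=13
  [8] .#... => #  t=3,i=5
  [7] ..### => .  t=0,i=4
  [6] ..##. => #  t=1,i=6
  [5] ..#.# => .  t=0,i=11
  [4] ..#.. => .  t=3,i=4
  [3] ...## => .  t=0,i=3
  [2] ...#. => #  t=0,i=10
  [1] ....# => #  t=0,i=2
  [0] ..... => #  t=0,i=0
  bits 00110101100010101010100101000111 = 898279751

898279751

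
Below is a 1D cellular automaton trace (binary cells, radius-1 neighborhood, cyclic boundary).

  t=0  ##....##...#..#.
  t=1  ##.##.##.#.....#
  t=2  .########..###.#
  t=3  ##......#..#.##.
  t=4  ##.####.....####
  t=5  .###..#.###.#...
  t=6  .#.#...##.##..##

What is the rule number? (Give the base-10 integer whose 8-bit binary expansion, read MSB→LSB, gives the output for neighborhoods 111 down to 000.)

  [7] ### => .  t=1,i=0
  [6] ##. => #  t=0,i=1
  [5] #.# => #  t=0,i=15
  [4] #.. => .  t=0,i=2
  [3] .## => #  t=0,i=0
  [2] .#. => .  t=0,i=11
  [1] ..# => .  t=0,i=5
  [0] ... => #  t=0,i=3
  bits 01101001 = 105

105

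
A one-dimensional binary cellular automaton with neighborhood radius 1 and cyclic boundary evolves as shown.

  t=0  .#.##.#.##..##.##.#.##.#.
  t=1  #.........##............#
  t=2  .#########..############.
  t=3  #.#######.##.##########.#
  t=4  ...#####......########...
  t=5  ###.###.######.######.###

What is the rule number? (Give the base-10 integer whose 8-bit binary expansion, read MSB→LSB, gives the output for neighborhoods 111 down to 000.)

147

  [7] ### => #  t=2,i=2
  [6] ##. => .  t=0,i=4
  [5] #.# => .  t=0,i=2
  [4] #.. => #  t=0,i=10
  [3] .## => .  t=0,i=3
  [2] .#. => .  t=0,i=1
  [1] ..# => #  t=0,i=0
  [0] ... => #  t=1,i=2
  bits 10010011 = 147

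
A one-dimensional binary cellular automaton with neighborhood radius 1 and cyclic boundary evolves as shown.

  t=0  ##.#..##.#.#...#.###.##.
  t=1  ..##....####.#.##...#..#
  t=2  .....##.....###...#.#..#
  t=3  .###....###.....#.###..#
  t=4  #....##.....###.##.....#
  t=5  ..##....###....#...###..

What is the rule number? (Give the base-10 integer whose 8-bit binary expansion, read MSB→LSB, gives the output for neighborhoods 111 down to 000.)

37

  nb ###: next=.  (t=0,i=18, bit7=0)
  nb ##.: next=.  (t=0,i=1, bit6=0)
  nb #.#: next=#  (t=0,i=2, bit5=1)
  nb #..: next=.  (t=0,i=4, bit4=0)
  nb .##: next=.  (t=0,i=0, bit3=0)
  nb .#.: next=#  (t=0,i=3, bit2=1)
  nb ..#: next=.  (t=0,i=5, bit1=0)
  nb ...: next=#  (t=0,i=13, bit0=1)
  bits 00100101 = 37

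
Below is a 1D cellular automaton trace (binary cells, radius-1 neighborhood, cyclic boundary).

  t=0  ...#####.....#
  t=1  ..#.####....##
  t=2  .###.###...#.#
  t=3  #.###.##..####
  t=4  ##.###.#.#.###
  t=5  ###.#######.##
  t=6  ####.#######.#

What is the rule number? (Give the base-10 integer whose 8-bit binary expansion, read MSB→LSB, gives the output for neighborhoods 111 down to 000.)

  [7] ### => #  t=0,i=4
  [6] ##. => #  t=0,i=7
  [5] #.# => #  t=1,i=3
  [4] #.. => .  t=0,i=0
  [3] .## => .  t=0,i=3
  [2] .#. => #  t=0,i=13
  [1] ..# => #  t=0,i=2
  [0] ... => .  t=0,i=1
  bits 11100110 = 230

230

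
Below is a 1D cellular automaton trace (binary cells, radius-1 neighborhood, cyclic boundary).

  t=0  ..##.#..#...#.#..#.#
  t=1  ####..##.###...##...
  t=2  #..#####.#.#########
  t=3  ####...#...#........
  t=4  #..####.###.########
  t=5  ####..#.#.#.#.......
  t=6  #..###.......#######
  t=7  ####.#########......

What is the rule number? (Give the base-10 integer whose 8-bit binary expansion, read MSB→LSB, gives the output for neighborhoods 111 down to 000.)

91

  ###|.  b7=0 t=1,i=1
  ##.|#  b6=1 t=0,i=3
  #.#|.  b5=0 t=0,i=4
  #..|#  b4=1 t=0,i=0
  .##|#  b3=1 t=0,i=2
  .#.|.  b2=0 t=0,i=5
  ..#|#  b1=1 t=0,i=1
  ...|#  b0=1 t=0,i=10
  bits 01011011 = 91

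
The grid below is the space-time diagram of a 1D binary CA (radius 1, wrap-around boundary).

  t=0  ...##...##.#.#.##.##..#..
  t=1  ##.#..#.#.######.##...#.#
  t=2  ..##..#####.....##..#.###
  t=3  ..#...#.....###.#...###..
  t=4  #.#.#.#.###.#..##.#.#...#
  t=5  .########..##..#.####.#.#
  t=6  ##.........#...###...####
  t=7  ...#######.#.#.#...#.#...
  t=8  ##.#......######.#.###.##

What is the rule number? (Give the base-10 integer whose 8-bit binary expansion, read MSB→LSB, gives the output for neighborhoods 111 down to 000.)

  [7] ### => .  t=1,i=0
  [6] ##. => .  t=0,i=4
  [5] #.# => #  t=0,i=10
  [4] #.. => .  t=0,i=5
  [3] .## => #  t=0,i=3
  [2] .#. => #  t=0,i=11
  [1] ..# => .  t=0,i=2
  [0] ... => #  t=0,i=0
  bits 00101101 = 45

45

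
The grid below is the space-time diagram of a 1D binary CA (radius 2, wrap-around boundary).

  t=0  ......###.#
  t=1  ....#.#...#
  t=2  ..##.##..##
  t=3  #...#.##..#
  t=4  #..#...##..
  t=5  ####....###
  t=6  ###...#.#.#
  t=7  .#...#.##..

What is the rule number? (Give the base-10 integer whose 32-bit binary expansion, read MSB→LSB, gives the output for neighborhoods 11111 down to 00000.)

  ##### -> #   bit 31 = 1  t=5,i=0
  ####. -> #   bit 30 = 1  t=5,i=2
  ###.# -> .   bit 29 = 0  t=0,i=8
  ###.. -> .   bit 28 = 0  t=5,i=3
  ##.## -> #   bit 27 = 1  t=2,i=4
  ##.#. -> .   bit 26 = 0  t=0,i=9
  ##..# -> #   bit 25 = 1  t=2,i=0
  ##... -> .   bit 24 = 0  t=3,i=1
  #.### -> .   bit 23 = 0  t=6,i=10
  #.##. -> .   bit 22 = 0  t=2,i=5
  #.#.# -> #   bit 21 = 1  t=6,i=8
  #.#.. -> #   bit 20 = 1  t=0,i=10
  #..## -> .   bit 19 = 0  t=2,i=1
  #..#. -> #   bit 18 = 1  t=4,i=2
  #...# -> .   bit 17 = 0  t=1,i=8
  #.... -> .   bit 16 = 0  t=0,i=1
  .#### -> .   bit 15 = 0  t=5,i=9
  .###. -> .   bit 14 = 0  t=0,i=7
  .##.# -> .   bit 13 = 0  t=2,i=3
  .##.. -> #   bit 12 = 1  t=2,i=6
  .#.## -> .   bit 11 = 0  t=3,i=5
  .#.#. -> #   bit 10 = 1  t=1,i=5
  .#..# -> #   bit 9 = 1  t=4,i=1
  .#... -> .   bit 8 = 0  t=0,i=0
  ..### -> #   bit 7 = 1  t=0,i=6
  ..##. -> .   bit 6 = 0  t=2,i=2
  ..#.# -> .   bit 5 = 0  t=1,i=4
  ..#.. -> #   bit 4 = 1  t=1,i=10
  ...## -> .   bit 3 = 0  t=0,i=5
  ...#. -> #   bit 2 = 1  t=1,i=3
  ....# -> #   bit 1 = 1  t=0,i=4
  ..... -> .   bit 0 = 0  t=0,i=2
  bits 11001010001101000001011010010110 = 3392411286

3392411286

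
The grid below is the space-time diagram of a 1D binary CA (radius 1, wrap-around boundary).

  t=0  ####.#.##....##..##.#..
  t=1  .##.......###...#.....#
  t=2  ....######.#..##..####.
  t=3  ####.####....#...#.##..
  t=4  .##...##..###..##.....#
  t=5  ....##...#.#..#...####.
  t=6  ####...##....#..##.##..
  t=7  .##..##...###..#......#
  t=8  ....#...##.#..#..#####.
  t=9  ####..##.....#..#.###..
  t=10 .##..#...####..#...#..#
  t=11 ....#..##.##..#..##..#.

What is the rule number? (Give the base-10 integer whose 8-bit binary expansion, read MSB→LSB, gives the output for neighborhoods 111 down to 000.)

131

  ###|#  b7=1 t=0,i=1
  ##.|.  b6=0 t=0,i=3
  #.#|.  b5=0 t=0,i=4
  #..|.  b4=0 t=0,i=9
  .##|.  b3=0 t=0,i=0
  .#.|.  b2=0 t=0,i=5
  ..#|#  b1=1 t=0,i=12
  ...|#  b0=1 t=0,i=10
  bits 10000011 = 131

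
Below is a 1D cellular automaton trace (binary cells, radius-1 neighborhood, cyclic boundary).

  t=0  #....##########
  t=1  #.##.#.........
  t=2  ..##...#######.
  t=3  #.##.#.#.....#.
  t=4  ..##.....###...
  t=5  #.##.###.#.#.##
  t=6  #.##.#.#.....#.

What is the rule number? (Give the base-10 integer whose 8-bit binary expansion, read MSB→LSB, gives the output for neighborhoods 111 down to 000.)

  nb ###: next=.  (t=0,i=6, bit7=0)
  nb ##.: next=#  (t=0,i=0, bit6=1)
  nb #.#: next=.  (t=1,i=1, bit5=0)
  nb #..: next=.  (t=0,i=1, bit4=0)
  nb .##: next=#  (t=0,i=5, bit3=1)
  nb .#.: next=.  (t=1,i=0, bit2=0)
  nb ..#: next=.  (t=0,i=4, bit1=0)
  nb ...: next=#  (t=0,i=2, bit0=1)
  bits 01001001 = 73

73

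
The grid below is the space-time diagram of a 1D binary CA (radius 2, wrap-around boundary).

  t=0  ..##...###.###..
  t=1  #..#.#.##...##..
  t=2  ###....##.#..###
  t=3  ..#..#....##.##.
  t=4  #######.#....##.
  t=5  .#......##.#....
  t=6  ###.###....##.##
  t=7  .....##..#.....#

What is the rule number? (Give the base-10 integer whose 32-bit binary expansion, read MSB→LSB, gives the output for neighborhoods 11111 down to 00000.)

307680151

  [31] ##### => .  t=2,i=0
  [30] ####. => .  t=2,i=1
  [29] ###.# => .  t=0,i=9
  [28] ###.. => #  t=0,i=13
  [27] ##.## => .  t=0,i=10
  [26] ##.#. => .  t=2,i=9
  [25] ##..# => #  t=1,i=14
  [24] ##... => .  t=0,i=4
  [23] #.### => .  t=0,i=11
  [22] #.##. => #  t=1,i=7
  [21] #.#.# => .  t=1,i=5
  [20] #.#.. => #  t=2,i=10
  [19] #..## => .  t=2,i=12
  [18] #..#. => #  t=1,i=2
  [17] #...# => #  t=0,i=5
  [16] #.... => .  t=0,i=15
  [15] .#### => #  t=2,i=14
  [14] .###. => #  t=0,i=8
  [13] .##.# => .  t=2,i=8
  [12] .##.. => #  t=0,i=3
  [11] .#.## => .  t=1,i=6
  [10] .#.#. => .  t=1,i=4
  [9] .#..# => #  t=1,i=1
  [8] .#... => #  t=3,i=6
  [7] ..### => #  t=0,i=7
  [6] ..##. => .  t=0,i=2
  [5] ..#.# => .  t=1,i=3
  [4] ..#.. => #  t=1,i=0
  [3] ...## => .  t=0,i=1
  [2] ...#. => #  t=3,i=1
  [1] ....# => #  t=0,i=0
  [0] ..... => #  t=5,i=4
  bits 00010010010101101101001110010111 = 307680151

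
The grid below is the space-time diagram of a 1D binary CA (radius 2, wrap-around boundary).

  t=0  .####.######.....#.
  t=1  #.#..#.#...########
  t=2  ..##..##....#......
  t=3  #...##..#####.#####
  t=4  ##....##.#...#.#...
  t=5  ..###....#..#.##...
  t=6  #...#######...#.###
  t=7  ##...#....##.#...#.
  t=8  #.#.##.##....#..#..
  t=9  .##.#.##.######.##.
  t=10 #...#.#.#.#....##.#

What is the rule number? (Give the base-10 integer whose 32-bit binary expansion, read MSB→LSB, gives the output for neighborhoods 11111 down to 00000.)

460949015

  [31] ##### => .  t=0,i=8
  [30] ####. => .  t=0,i=3
  [29] ###.# => .  t=0,i=4
  [28] ###.. => #  t=0,i=11
  [27] ##.## => #  t=0,i=5
  [26] ##.#. => .  t=1,i=1
  [25] ##..# => #  t=2,i=4
  [24] ##... => #  t=0,i=12
  [23] #.### => .  t=0,i=6
  [22] #.##. => #  t=5,i=14
  [21] #.#.# => #  t=8,i=2
  [20] #.#.. => #  t=1,i=2
  [19] #..## => #  t=0,i=0
  [18] #..#. => .  t=1,i=4
  [17] #...# => .  t=1,i=9
  [16] #.... => #  t=0,i=13
  [15] .#### => #  t=0,i=2
  [14] .###. => .  t=5,i=3
  [13] .##.# => .  t=4,i=7
  [12] .##.. => .  t=2,i=3
  [11] .#.## => .  t=5,i=13
  [10] .#.#. => #  t=1,i=6
  [9] .#..# => #  t=0,i=18
  [8] .#... => .  t=1,i=8
  [7] ..### => .  t=0,i=1
  [6] ..##. => .  t=2,i=2
  [5] ..#.# => .  t=1,i=5
  [4] ..#.. => #  t=0,i=17
  [3] ...## => .  t=1,i=10
  [2] ...#. => #  t=0,i=16
  [1] ....# => #  t=0,i=15
  [0] ..... => #  t=0,i=14
  bits 00011011011110011000011000010111 = 460949015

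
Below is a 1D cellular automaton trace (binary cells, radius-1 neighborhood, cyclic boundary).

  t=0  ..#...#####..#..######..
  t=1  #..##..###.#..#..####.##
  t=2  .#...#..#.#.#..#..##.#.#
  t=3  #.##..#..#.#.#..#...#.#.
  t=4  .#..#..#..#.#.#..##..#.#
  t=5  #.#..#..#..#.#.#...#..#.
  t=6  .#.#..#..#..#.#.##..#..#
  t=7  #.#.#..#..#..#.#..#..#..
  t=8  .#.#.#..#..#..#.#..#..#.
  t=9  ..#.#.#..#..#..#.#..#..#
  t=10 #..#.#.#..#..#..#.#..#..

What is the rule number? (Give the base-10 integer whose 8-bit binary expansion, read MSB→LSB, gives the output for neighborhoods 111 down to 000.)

177

  ###|#  b7=1 t=0,i=7
  ##.|.  b6=0 t=0,i=10
  #.#|#  b5=1 t=1,i=10
  #..|#  b4=1 t=0,i=3
  .##|.  b3=0 t=0,i=6
  .#.|.  b2=0 t=0,i=2
  ..#|.  b1=0 t=0,i=1
  ...|#  b0=1 t=0,i=0
  bits 10110001 = 177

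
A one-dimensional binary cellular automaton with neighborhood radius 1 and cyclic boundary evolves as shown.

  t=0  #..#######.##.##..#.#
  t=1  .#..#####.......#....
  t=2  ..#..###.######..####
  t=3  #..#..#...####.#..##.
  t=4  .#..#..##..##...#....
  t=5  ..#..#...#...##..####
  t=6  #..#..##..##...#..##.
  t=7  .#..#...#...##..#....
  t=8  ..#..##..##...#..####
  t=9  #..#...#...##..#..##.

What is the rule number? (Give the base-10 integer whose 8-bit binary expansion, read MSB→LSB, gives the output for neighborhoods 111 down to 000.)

145

  ###|#  b7=1 t=0,i=4
  ##.|.  b6=0 t=0,i=0
  #.#|.  b5=0 t=0,i=10
  #..|#  b4=1 t=0,i=1
  .##|.  b3=0 t=0,i=3
  .#.|.  b2=0 t=0,i=18
  ..#|.  b1=0 t=0,i=2
  ...|#  b0=1 t=1,i=10
  bits 10010001 = 145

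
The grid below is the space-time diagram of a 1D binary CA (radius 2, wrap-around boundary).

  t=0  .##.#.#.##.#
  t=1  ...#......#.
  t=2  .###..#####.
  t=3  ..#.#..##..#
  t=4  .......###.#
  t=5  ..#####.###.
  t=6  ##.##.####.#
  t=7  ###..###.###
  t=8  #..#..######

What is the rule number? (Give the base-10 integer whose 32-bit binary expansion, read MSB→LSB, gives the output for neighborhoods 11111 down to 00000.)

  #####|#  b31=1 t=2,i=8
  ####.|.  b30=0 t=2,i=9
  ###.#|#  b29=1 t=4,i=9
  ###..|.  b28=0 t=2,i=3
  ##.##|#  b27=1 t=5,i=7
  ##.#.|#  b26=1 t=0,i=3
  ##..#|#  b25=1 t=2,i=4
  ##...|#  b24=1 t=5,i=11
  #.###|#  b23=1 t=5,i=8
  #.##.|.  b22=0 t=0,i=1
  #.#.#|.  b21=0 t=0,i=4
  #.#..|.  b20=0 t=3,i=4
  #..##|.  b19=0 t=2,i=0
  #..#.|.  b18=0 t=3,i=1
  #...#|#  b17=1 t=5,i=0
  #....|.  b16=0 t=1,i=0
  .####|#  b15=1 t=2,i=7
  .###.|#  b14=1 t=2,i=2
  .##.#|.  b13=0 t=0,i=2
  .##..|#  b12=1 t=3,i=8
  .#.##|.  b11=0 t=0,i=0
  .#.#.|.  b10=0 t=0,i=5
  .#..#|.  b9=0 t=3,i=0
  .#...|.  b8=0 t=1,i=4
  ..###|.  b7=0 t=2,i=1
  ..##.|#  b6=1 t=3,i=7
  ..#.#|.  b5=0 t=3,i=2
  ..#..|#  b4=1 t=1,i=3
  ...##|#  b3=1 t=4,i=6
  ...#.|#  b2=1 t=1,i=2
  ....#|#  b1=1 t=1,i=1
  .....|#  b0=1 t=1,i=6
  bits 10101111100000101101000001011111 = 2944585823

2944585823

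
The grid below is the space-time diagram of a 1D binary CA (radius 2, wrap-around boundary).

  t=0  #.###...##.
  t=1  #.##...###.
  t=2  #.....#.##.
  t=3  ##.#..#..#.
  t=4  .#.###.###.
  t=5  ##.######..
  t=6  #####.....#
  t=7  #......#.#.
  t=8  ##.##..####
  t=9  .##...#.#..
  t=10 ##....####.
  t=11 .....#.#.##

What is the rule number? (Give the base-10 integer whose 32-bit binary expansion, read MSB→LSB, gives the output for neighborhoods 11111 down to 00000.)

  nb #####: next=.  (t=5,i=5, bit31=0)
  nb ####.: next=.  (t=5,i=7, bit30=0)
  nb ###.#: next=#  (t=1,i=9, bit29=1)
  nb ###..: next=.  (t=0,i=4, bit28=0)
  nb ##.##: next=#  (t=4,i=6, bit27=1)
  nb ##.#.: next=.  (t=0,i=10, bit26=0)
  nb ##..#: next=.  (t=4,i=10, bit25=0)
  nb ##...: next=.  (t=0,i=5, bit24=0)
  nb #.###: next=#  (t=0,i=2, bit23=1)
  nb #.##.: next=.  (t=1,i=2, bit22=0)
  nb #.#.#: next=#  (t=0,i=0, bit21=1)
  nb #.#..: next=#  (t=2,i=0, bit20=1)
  nb #..##: next=#  (t=5,i=10, bit19=1)
  nb #..#.: next=#  (t=3,i=5, bit18=1)
  nb #...#: next=.  (t=0,i=6, bit17=0)
  nb #....: next=.  (t=2,i=2, bit16=0)
  nb .####: next=#  (t=5,i=4, bit15=1)
  nb .###.: next=#  (t=0,i=3, bit14=1)
  nb .##.#: next=#  (t=0,i=9, bit13=1)
  nb .##..: next=.  (t=1,i=3, bit12=0)
  nb .#.##: next=.  (t=0,i=1, bit11=0)
  nb .#.#.: next=#  (t=7,i=8, bit10=1)
  nb .#..#: next=#  (t=3,i=4, bit9=1)
  nb .#...: next=#  (t=2,i=1, bit8=1)
  nb ..###: next=.  (t=1,i=7, bit7=0)
  nb ..##.: next=#  (t=0,i=8, bit6=1)
  nb ..#.#: next=#  (t=2,i=6, bit5=1)
  nb ..#..: next=.  (t=3,i=6, bit4=0)
  nb ...##: next=#  (t=0,i=7, bit3=1)
  nb ...#.: next=.  (t=2,i=5, bit2=0)
  nb ....#: next=.  (t=2,i=4, bit1=0)
  nb .....: next=#  (t=2,i=3, bit0=1)
  bits 00101000101111001110011101101001 = 683468649

683468649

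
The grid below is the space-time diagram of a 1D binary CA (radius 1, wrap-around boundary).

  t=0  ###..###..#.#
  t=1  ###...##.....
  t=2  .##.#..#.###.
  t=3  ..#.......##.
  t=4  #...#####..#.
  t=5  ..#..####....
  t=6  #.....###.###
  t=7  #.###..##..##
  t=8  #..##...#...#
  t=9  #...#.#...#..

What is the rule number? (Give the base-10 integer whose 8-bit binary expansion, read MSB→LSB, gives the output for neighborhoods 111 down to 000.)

193

  ### -> #   bit 7 = 1  t=0,i=0
  ##. -> #   bit 6 = 1  t=0,i=2
  #.# -> .   bit 5 = 0  t=0,i=11
  #.. -> .   bit 4 = 0  t=0,i=3
  .## -> .   bit 3 = 0  t=0,i=5
  .#. -> .   bit 2 = 0  t=0,i=10
  ..# -> .   bit 1 = 0  t=0,i=4
  ... -> #   bit 0 = 1  t=1,i=4
  bits 11000001 = 193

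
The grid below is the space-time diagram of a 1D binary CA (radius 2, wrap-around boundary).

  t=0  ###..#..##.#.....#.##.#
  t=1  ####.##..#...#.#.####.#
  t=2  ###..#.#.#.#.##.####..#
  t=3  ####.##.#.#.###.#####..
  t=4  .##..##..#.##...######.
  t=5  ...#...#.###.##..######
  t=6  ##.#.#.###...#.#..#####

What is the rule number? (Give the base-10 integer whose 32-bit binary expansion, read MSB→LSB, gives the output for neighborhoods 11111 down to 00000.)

  [31] ##### => #  t=1,i=1
  [30] ####. => #  t=0,i=1
  [29] ###.# => .  t=1,i=3
  [28] ###.. => #  t=0,i=2
  [27] ##.## => .  t=0,i=21
  [26] ##.#. => .  t=0,i=10
  [25] ##..# => #  t=0,i=3
  [24] ##... => #  t=4,i=13
  [23] #.### => #  t=0,i=22
  [22] #.##. => #  t=0,i=19
  [21] #.#.# => .  t=1,i=15
  [20] #.#.. => .  t=0,i=11
  [19] #..## => .  t=0,i=7
  [18] #..#. => .  t=0,i=4
  [17] #...# => #  t=1,i=11
  [16] #.... => #  t=0,i=13
  [15] .#### => #  t=0,i=0
  [14] .###. => .  t=3,i=13
  [13] .##.# => #  t=0,i=9
  [12] .##.. => .  t=1,i=6
  [11] .#.## => #  t=0,i=18
  [10] .#.#. => #  t=1,i=14
  [9] .#..# => #  t=0,i=6
  [8] .#... => .  t=0,i=12
  [7] ..### => .  t=2,i=22
  [6] ..##. => .  t=0,i=8
  [5] ..#.# => #  t=0,i=17
  [4] ..#.. => #  t=0,i=5
  [3] ...## => .  t=4,i=15
  [2] ...#. => .  t=0,i=16
  [1] ....# => #  t=0,i=15
  [0] ..... => .  t=0,i=14
  bits 11010011110000111010111000110010 = 3552816690

3552816690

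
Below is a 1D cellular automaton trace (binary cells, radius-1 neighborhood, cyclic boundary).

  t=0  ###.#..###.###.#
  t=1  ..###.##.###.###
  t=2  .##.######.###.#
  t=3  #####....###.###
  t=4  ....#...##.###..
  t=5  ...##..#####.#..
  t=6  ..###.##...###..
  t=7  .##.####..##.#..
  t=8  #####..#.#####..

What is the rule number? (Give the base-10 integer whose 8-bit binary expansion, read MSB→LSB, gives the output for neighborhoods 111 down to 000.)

  [7] ### => .  t=0,i=0
  [6] ##. => #  t=0,i=2
  [5] #.# => #  t=0,i=3
  [4] #.. => .  t=0,i=5
  [3] .## => #  t=0,i=7
  [2] .#. => #  t=0,i=4
  [1] ..# => #  t=0,i=6
  [0] ... => .  t=3,i=6
  bits 01101110 = 110

110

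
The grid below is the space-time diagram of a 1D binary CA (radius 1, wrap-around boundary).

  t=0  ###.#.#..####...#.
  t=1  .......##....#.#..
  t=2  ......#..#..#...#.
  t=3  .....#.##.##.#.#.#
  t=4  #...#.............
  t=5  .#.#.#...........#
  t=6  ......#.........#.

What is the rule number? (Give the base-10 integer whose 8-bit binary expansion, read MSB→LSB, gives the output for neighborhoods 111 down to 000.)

18

  ### -> .   bit 7 = 0  t=0,i=1
  ##. -> .   bit 6 = 0  t=0,i=2
  #.# -> .   bit 5 = 0  t=0,i=3
  #.. -> #   bit 4 = 1  t=0,i=7
  .## -> .   bit 3 = 0  t=0,i=0
  .#. -> .   bit 2 = 0  t=0,i=4
  ..# -> #   bit 1 = 1  t=0,i=8
  ... -> .   bit 0 = 0  t=0,i=14
  bits 00010010 = 18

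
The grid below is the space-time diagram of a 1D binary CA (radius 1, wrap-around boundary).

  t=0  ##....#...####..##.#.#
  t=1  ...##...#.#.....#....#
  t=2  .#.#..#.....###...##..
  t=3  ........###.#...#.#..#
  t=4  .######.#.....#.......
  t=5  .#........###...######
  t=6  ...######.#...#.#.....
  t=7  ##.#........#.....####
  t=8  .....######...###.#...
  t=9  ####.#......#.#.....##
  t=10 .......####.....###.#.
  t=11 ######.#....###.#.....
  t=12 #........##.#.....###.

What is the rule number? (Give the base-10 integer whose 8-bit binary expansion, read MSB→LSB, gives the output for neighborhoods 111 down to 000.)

  ###|.  b7=0 t=0,i=0
  ##.|.  b6=0 t=0,i=1
  #.#|.  b5=0 t=0,i=18
  #..|.  b4=0 t=0,i=2
  .##|#  b3=1 t=0,i=10
  .#.|.  b2=0 t=0,i=6
  ..#|.  b1=0 t=0,i=5
  ...|#  b0=1 t=0,i=3
  bits 00001001 = 9

9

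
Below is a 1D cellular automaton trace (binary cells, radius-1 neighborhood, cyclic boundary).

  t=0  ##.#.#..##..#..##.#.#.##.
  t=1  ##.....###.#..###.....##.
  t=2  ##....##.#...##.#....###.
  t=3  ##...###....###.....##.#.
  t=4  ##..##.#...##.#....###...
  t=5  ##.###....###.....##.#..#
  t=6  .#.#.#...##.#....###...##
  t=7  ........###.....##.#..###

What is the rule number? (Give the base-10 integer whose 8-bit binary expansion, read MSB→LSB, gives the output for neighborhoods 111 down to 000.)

  [7] ### => .  t=1,i=8
  [6] ##. => #  t=0,i=1
  [5] #.# => .  t=0,i=2
  [4] #.. => .  t=0,i=6
  [3] .## => #  t=0,i=0
  [2] .#. => .  t=0,i=3
  [1] ..# => #  t=0,i=7
  [0] ... => .  t=1,i=3
  bits 01001010 = 74

74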